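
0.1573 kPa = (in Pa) 157.3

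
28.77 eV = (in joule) 4.609e-18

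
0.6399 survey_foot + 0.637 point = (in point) 553.5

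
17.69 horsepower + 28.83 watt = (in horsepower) 17.73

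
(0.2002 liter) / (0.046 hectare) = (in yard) 4.76e-07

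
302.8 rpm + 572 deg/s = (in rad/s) 41.69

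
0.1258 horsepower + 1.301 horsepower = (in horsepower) 1.427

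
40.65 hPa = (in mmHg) 30.49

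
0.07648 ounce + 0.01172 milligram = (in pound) 0.00478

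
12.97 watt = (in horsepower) 0.01739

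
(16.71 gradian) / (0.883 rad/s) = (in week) 4.915e-07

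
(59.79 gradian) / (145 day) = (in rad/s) 7.497e-08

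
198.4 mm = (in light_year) 2.097e-17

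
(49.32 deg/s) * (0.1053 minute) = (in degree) 311.6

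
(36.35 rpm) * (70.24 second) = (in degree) 1.532e+04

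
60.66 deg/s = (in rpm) 10.11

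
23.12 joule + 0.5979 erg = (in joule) 23.12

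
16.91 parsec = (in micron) 5.218e+23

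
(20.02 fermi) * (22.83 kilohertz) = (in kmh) 1.645e-09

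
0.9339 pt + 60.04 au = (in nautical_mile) 4.85e+09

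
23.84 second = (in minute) 0.3973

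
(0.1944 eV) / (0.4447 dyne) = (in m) 7.004e-15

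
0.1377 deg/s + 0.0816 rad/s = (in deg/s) 4.813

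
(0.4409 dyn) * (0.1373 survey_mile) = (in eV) 6.081e+15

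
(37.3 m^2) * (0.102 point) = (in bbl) 0.008442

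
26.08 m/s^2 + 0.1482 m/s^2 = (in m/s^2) 26.23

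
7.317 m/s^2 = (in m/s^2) 7.317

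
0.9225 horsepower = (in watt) 687.9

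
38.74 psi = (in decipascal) 2.671e+06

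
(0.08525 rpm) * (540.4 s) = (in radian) 4.824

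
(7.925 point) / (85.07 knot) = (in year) 2.026e-12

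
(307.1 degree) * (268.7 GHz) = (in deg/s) 8.252e+13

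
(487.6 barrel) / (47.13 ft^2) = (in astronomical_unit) 1.184e-10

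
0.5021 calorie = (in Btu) 0.001991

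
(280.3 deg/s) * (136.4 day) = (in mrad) 5.765e+10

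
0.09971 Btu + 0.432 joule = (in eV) 6.593e+20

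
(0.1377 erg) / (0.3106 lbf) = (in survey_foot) 3.27e-08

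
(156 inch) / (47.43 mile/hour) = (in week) 3.09e-07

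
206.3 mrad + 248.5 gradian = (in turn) 0.6541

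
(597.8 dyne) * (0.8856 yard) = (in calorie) 0.001157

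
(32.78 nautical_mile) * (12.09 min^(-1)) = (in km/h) 4.404e+04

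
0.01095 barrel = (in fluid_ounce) 58.87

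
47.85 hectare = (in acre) 118.2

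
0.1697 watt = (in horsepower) 0.0002276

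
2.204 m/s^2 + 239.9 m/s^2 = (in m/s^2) 242.1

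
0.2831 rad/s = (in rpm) 2.703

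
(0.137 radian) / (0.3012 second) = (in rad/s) 0.4548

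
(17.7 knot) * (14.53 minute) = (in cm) 7.938e+05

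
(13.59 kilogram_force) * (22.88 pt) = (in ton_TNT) 2.571e-10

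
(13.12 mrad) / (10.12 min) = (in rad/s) 2.161e-05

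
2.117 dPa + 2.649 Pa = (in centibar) 0.002861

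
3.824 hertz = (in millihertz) 3824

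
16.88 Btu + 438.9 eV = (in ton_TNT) 4.257e-06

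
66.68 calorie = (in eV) 1.741e+21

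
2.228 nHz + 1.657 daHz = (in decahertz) 1.657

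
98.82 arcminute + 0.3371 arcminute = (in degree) 1.653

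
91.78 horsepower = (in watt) 6.844e+04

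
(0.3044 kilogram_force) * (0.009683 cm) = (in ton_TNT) 6.908e-14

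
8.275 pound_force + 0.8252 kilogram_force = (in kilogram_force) 4.579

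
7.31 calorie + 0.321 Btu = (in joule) 369.3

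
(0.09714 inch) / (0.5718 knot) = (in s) 0.008388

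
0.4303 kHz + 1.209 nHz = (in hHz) 4.303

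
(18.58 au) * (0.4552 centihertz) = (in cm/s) 1.265e+12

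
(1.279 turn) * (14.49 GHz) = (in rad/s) 1.164e+11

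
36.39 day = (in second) 3.144e+06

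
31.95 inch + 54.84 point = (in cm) 83.09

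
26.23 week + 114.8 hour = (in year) 0.5161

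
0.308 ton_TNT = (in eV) 8.043e+27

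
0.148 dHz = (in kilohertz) 1.48e-05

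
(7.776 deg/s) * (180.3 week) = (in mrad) 1.48e+10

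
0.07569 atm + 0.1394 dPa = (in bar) 0.07669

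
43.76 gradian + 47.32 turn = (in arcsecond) 6.147e+07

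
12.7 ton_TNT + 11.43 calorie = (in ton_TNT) 12.7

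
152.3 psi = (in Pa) 1.05e+06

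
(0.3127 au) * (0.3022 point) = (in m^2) 4.987e+06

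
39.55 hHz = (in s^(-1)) 3955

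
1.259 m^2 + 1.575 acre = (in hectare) 0.6375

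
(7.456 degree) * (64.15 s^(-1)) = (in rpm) 79.72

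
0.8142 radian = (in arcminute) 2799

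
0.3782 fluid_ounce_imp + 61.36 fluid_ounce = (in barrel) 0.01148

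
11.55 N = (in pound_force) 2.597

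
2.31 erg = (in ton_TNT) 5.521e-17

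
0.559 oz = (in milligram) 1.585e+04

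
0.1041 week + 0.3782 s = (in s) 6.296e+04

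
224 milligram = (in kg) 0.000224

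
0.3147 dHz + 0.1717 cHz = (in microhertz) 3.319e+04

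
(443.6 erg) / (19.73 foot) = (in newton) 7.376e-06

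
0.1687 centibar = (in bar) 0.001687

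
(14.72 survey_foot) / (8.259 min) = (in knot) 0.0176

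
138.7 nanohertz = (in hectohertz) 1.387e-09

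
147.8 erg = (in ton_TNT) 3.533e-15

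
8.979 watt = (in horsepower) 0.01204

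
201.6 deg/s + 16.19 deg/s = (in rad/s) 3.801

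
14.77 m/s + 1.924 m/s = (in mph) 37.34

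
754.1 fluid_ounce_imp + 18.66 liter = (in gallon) 10.59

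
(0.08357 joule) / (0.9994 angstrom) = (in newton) 8.362e+08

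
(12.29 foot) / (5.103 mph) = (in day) 1.901e-05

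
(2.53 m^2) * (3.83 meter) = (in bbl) 60.95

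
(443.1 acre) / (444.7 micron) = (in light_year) 4.262e-07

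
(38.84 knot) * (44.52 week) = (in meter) 5.38e+08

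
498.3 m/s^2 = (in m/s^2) 498.3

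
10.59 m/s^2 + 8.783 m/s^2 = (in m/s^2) 19.37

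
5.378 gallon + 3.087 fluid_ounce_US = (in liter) 20.45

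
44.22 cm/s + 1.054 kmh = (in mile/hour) 1.644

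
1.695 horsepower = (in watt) 1264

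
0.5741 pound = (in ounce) 9.186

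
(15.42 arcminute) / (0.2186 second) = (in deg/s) 1.176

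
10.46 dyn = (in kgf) 1.067e-05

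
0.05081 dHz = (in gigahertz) 5.081e-12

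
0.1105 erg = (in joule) 1.105e-08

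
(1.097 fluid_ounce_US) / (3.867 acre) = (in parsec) 6.718e-26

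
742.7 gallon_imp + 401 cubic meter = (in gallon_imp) 8.895e+04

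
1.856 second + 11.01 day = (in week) 1.573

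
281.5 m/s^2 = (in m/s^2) 281.5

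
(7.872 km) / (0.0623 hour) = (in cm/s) 3510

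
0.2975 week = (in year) 0.005705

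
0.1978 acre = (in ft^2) 8616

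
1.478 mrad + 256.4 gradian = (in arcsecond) 8.31e+05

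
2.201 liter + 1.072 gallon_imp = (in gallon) 1.869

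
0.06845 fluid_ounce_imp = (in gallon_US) 0.0005138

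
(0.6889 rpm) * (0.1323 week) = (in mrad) 5.772e+06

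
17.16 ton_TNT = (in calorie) 1.716e+10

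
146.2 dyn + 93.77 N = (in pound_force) 21.08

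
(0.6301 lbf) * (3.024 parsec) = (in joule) 2.615e+17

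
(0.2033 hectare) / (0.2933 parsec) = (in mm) 2.246e-10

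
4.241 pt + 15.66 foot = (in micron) 4.775e+06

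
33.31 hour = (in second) 1.199e+05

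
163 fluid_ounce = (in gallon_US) 1.273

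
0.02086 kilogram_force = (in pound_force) 0.04599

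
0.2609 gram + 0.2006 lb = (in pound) 0.2012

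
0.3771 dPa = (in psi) 5.469e-06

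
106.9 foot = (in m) 32.58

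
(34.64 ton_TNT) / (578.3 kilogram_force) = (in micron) 2.556e+13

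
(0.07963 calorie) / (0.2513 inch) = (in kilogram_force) 5.323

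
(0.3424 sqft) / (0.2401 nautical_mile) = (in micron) 71.54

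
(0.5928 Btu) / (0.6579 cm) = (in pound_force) 2.137e+04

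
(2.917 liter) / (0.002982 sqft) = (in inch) 414.5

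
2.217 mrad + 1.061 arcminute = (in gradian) 0.1608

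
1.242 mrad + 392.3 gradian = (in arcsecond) 1.271e+06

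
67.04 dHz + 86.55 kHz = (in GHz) 8.656e-05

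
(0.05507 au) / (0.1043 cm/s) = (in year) 2.505e+05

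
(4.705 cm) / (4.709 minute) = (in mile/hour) 0.0003725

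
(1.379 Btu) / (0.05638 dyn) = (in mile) 1.603e+06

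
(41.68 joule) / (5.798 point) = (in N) 2.038e+04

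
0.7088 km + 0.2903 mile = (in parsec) 3.811e-14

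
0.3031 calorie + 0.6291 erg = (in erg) 1.268e+07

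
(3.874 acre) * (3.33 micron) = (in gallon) 13.79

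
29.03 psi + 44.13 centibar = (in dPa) 2.443e+06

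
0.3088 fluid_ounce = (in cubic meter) 9.132e-06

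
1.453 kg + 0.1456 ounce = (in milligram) 1.457e+06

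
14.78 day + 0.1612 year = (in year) 0.2017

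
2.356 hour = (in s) 8482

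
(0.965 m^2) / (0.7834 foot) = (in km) 0.004041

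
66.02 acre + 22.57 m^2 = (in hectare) 26.72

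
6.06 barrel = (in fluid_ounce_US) 3.258e+04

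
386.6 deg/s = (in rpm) 64.43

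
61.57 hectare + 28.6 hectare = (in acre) 222.8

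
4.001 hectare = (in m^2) 4.001e+04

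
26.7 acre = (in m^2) 1.081e+05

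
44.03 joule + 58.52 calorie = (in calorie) 69.04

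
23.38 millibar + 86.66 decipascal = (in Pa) 2347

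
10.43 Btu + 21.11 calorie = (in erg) 1.109e+11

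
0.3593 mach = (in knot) 237.8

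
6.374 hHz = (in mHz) 6.374e+05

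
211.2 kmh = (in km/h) 211.2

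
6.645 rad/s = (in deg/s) 380.7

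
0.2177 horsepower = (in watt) 162.3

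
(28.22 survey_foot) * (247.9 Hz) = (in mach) 6.262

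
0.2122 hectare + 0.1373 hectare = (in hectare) 0.3495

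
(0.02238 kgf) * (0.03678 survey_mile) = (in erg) 1.299e+08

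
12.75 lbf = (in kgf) 5.783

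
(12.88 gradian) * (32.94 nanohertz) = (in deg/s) 3.818e-07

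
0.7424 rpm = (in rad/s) 0.07774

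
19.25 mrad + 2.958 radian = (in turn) 0.4738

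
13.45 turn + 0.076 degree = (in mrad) 8.451e+04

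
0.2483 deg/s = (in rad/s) 0.004334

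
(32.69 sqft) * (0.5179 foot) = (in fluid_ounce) 1.621e+04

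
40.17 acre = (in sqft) 1.75e+06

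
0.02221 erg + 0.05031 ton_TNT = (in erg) 2.105e+15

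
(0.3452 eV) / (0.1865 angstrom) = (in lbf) 6.667e-10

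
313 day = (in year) 0.8575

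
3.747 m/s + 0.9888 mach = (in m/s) 340.4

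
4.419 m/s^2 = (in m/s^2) 4.419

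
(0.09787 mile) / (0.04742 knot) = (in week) 0.01068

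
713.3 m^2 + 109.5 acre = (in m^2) 4.438e+05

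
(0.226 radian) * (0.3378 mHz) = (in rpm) 0.000729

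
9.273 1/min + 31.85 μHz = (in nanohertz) 1.546e+08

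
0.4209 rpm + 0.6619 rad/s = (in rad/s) 0.706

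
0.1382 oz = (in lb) 0.008637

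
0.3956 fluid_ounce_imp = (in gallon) 0.002969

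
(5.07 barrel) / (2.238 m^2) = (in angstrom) 3.602e+09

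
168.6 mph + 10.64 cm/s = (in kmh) 271.7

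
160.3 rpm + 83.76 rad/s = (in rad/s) 100.5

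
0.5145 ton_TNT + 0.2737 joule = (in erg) 2.153e+16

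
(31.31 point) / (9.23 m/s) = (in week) 1.979e-09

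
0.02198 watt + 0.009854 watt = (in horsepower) 4.269e-05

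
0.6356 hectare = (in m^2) 6356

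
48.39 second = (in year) 1.534e-06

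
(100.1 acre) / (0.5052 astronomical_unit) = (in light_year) 5.666e-22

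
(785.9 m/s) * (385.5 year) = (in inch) 3.762e+14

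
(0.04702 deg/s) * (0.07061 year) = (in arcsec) 3.769e+08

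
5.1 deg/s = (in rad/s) 0.08901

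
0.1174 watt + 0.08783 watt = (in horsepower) 0.0002752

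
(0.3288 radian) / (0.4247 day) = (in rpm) 8.557e-05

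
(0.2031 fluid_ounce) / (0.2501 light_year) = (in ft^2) 2.732e-20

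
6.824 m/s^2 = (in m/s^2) 6.824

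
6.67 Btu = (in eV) 4.392e+22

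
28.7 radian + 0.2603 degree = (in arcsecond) 5.921e+06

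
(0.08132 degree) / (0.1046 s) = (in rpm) 0.1296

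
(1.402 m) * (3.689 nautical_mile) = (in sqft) 1.031e+05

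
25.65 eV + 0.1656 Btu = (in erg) 1.747e+09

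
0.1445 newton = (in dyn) 1.445e+04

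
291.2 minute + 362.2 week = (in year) 6.947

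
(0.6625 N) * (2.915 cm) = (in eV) 1.205e+17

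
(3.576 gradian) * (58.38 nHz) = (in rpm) 3.132e-08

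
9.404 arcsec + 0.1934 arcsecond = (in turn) 7.405e-06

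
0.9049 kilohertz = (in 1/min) 5.429e+04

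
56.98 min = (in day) 0.03957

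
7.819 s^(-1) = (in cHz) 781.9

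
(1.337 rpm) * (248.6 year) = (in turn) 1.747e+08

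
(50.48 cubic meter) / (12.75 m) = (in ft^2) 42.62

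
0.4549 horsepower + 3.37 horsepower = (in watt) 2852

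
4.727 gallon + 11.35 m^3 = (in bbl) 71.5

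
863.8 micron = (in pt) 2.449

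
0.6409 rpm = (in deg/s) 3.845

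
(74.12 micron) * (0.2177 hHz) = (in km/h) 0.005809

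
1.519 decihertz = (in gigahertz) 1.519e-10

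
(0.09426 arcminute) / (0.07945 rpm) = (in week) 5.449e-09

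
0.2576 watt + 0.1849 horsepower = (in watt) 138.1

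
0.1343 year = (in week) 7.003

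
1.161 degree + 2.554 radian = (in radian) 2.574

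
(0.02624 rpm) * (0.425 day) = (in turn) 16.06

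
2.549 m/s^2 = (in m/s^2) 2.549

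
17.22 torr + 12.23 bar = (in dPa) 1.225e+07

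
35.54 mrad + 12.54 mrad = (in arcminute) 165.3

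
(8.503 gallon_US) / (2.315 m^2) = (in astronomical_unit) 9.294e-14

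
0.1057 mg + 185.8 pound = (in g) 8.428e+04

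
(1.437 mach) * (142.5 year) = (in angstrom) 2.199e+22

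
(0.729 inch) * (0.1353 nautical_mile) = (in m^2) 4.64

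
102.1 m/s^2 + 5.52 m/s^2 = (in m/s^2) 107.6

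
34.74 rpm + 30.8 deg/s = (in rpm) 39.87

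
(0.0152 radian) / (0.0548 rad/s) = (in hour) 7.705e-05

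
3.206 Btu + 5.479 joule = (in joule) 3388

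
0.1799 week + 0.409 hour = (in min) 1838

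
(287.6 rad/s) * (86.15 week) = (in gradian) 9.54e+11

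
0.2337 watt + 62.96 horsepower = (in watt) 4.695e+04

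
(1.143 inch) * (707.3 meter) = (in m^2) 20.53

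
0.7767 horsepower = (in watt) 579.2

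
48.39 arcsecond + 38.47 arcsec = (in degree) 0.02413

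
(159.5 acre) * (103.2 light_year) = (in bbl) 3.964e+24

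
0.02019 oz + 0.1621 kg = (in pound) 0.3586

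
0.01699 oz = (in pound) 0.001062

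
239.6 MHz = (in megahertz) 239.6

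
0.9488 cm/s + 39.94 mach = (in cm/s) 1.36e+06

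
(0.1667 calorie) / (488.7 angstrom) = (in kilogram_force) 1.455e+06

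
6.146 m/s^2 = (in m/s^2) 6.146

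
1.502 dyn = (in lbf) 3.377e-06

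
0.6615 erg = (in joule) 6.615e-08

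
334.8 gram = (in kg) 0.3348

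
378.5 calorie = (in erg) 1.584e+10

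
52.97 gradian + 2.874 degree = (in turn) 0.1404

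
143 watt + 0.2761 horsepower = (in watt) 348.9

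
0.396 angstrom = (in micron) 3.96e-05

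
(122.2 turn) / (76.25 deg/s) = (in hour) 0.1603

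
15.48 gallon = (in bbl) 0.3686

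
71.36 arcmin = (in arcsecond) 4282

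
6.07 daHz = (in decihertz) 607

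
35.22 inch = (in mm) 894.6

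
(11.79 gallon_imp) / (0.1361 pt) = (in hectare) 0.1116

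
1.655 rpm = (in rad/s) 0.1733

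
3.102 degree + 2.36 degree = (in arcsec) 1.966e+04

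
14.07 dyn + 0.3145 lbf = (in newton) 1.399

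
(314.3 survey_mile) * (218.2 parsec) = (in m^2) 3.406e+24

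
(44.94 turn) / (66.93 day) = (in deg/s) 0.002798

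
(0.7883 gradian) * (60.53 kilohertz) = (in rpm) 7157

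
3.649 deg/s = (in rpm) 0.6082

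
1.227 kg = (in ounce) 43.28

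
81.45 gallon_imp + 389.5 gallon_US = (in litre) 1845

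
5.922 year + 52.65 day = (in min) 3.188e+06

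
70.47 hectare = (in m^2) 7.047e+05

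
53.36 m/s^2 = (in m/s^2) 53.36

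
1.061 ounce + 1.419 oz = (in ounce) 2.48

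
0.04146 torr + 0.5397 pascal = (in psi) 0.00088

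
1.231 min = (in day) 0.0008549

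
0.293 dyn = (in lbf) 6.587e-07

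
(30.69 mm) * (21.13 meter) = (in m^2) 0.6485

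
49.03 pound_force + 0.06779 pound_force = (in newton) 218.4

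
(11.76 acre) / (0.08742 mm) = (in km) 5.444e+05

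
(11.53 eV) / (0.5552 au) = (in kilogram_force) 2.268e-30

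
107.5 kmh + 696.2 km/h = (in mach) 0.6557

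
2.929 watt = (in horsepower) 0.003928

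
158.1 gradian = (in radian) 2.483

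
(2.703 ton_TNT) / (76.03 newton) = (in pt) 4.216e+11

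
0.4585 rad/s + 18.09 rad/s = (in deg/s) 1063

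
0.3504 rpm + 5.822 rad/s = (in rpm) 55.95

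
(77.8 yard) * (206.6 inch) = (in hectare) 0.03733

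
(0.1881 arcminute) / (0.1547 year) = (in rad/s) 1.122e-11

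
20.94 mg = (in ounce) 0.0007386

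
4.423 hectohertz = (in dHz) 4423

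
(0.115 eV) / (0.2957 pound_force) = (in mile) 8.704e-24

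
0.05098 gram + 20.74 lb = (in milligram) 9.408e+06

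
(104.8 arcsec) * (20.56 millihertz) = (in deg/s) 0.0005985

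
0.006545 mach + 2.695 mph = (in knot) 6.674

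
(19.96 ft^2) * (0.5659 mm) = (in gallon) 0.2772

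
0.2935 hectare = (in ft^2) 3.159e+04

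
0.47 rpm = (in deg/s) 2.82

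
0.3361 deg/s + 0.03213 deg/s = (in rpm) 0.06137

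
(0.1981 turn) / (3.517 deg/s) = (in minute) 0.338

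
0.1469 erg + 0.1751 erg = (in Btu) 3.052e-11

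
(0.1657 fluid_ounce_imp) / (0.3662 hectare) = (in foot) 4.218e-09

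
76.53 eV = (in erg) 1.226e-10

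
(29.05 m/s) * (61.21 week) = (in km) 1.075e+06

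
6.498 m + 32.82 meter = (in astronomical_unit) 2.628e-10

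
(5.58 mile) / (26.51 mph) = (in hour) 0.2105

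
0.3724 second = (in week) 6.157e-07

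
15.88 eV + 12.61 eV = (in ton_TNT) 1.091e-27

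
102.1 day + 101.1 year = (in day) 3.7e+04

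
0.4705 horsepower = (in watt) 350.9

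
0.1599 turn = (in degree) 57.56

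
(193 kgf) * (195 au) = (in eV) 3.446e+35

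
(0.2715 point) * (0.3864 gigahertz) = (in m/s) 3.701e+04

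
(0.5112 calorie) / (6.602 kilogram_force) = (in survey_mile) 2.053e-05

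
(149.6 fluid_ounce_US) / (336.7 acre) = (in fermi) 3.247e+06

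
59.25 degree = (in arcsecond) 2.133e+05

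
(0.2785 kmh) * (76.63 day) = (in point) 1.452e+09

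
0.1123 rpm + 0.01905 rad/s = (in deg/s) 1.765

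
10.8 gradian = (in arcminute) 583.2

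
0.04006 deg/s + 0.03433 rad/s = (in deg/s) 2.007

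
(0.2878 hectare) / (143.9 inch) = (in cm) 7.874e+04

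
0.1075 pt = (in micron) 37.92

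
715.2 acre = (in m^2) 2.894e+06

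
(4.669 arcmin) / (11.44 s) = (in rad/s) 0.0001187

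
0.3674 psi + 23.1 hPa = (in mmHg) 36.33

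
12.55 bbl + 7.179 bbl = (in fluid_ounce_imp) 1.104e+05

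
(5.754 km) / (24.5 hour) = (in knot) 0.1268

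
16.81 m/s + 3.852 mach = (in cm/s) 1.328e+05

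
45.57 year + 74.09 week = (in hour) 4.116e+05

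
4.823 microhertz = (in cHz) 0.0004823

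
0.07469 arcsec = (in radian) 3.621e-07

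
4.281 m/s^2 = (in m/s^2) 4.281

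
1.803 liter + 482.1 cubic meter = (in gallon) 1.274e+05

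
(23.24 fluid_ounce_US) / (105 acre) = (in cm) 1.617e-07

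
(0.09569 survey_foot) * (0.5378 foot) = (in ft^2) 0.05146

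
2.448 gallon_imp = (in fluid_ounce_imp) 391.7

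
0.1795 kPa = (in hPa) 1.795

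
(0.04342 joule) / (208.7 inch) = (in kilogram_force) 0.0008352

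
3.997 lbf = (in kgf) 1.813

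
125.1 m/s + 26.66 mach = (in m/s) 9203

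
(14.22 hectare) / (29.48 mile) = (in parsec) 9.713e-17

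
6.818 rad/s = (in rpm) 65.11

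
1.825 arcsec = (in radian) 8.848e-06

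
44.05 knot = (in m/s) 22.66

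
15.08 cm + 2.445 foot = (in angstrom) 8.96e+09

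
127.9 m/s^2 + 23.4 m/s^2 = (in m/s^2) 151.3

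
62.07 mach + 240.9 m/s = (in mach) 62.78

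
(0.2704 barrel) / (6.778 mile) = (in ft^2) 4.242e-05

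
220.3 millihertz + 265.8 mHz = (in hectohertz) 0.004861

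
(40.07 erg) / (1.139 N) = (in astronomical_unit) 2.352e-17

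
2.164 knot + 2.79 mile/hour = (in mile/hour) 5.28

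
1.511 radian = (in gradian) 96.19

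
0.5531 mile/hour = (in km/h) 0.8901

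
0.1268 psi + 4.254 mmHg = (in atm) 0.01423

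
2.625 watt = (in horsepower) 0.00352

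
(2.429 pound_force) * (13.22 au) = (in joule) 2.137e+13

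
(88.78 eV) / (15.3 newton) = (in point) 2.635e-15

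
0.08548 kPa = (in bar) 0.0008548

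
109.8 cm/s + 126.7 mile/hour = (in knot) 112.2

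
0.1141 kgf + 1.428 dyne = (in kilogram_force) 0.1141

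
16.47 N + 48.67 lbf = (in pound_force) 52.37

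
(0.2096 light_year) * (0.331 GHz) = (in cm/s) 6.564e+25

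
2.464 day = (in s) 2.129e+05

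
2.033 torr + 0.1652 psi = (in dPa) 1.41e+04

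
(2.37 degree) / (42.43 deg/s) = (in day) 6.465e-07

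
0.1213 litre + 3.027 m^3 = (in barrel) 19.04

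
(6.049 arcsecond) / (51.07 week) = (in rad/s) 9.495e-13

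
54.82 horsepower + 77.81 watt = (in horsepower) 54.92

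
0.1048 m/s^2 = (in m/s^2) 0.1048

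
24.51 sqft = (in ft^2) 24.51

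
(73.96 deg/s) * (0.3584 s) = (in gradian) 29.45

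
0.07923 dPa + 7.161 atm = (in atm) 7.161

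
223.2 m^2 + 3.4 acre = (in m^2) 1.398e+04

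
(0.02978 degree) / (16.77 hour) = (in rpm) 8.221e-08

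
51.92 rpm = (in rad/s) 5.437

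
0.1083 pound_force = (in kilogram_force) 0.04912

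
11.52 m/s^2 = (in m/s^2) 11.52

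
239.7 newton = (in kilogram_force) 24.44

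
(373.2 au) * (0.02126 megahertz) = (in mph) 2.655e+18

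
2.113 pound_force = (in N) 9.399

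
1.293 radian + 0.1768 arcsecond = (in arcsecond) 2.667e+05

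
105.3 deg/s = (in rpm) 17.55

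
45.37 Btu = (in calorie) 1.144e+04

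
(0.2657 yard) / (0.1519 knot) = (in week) 5.141e-06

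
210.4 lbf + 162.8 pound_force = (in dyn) 1.66e+08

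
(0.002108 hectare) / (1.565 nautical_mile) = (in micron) 7273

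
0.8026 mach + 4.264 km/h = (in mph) 614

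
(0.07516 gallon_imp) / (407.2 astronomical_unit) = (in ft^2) 6.038e-17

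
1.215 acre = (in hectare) 0.4917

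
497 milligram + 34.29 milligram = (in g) 0.5313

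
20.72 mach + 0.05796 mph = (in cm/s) 7.055e+05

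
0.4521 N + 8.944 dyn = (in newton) 0.4522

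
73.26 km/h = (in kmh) 73.26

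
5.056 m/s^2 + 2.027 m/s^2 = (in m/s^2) 7.083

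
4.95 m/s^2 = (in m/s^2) 4.95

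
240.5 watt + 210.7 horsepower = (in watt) 1.574e+05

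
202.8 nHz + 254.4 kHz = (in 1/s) 2.544e+05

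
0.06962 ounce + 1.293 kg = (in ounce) 45.68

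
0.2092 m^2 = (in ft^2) 2.252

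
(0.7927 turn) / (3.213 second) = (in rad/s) 1.55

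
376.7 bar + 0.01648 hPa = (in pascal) 3.767e+07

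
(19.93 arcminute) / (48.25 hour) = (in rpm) 3.187e-07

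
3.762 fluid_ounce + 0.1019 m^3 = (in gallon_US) 26.95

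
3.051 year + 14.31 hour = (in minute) 1.604e+06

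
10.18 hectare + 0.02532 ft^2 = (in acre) 25.16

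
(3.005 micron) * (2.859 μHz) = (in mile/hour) 1.922e-11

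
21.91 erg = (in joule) 2.191e-06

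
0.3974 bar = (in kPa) 39.74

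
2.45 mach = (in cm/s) 8.342e+04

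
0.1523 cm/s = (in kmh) 0.005483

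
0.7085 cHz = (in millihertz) 7.085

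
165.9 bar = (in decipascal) 1.659e+08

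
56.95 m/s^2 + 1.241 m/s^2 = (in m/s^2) 58.19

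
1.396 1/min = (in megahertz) 2.327e-08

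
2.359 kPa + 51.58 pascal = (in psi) 0.3496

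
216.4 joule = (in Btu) 0.2051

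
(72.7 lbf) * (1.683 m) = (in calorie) 130.1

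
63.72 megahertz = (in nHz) 6.372e+16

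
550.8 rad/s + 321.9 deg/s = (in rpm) 5313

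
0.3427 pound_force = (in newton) 1.524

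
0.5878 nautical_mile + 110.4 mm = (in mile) 0.6765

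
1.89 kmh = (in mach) 0.001542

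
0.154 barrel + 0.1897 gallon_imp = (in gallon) 6.696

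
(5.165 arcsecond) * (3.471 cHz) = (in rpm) 8.3e-06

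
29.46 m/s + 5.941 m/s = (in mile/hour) 79.19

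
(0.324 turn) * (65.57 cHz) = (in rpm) 12.75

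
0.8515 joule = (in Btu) 0.0008071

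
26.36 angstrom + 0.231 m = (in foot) 0.7579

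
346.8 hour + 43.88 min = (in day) 14.48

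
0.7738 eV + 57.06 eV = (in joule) 9.266e-18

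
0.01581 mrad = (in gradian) 0.001006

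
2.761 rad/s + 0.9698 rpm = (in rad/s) 2.863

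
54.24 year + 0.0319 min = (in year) 54.24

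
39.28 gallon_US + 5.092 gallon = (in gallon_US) 44.37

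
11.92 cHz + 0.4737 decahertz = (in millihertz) 4856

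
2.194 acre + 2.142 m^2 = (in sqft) 9.559e+04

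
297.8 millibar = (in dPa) 2.978e+05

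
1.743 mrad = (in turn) 0.0002774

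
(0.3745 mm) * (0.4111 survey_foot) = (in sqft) 0.0005051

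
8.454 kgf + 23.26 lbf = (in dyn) 1.864e+07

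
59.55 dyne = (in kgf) 6.072e-05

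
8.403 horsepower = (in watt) 6266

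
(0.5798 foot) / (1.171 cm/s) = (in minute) 0.2515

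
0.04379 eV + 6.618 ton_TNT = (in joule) 2.769e+10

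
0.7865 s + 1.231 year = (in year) 1.231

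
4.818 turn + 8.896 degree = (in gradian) 1937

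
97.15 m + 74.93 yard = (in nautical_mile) 0.08945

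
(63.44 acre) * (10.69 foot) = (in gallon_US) 2.21e+08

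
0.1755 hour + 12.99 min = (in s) 1411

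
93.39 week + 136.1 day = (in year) 2.164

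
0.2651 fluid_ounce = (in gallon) 0.002071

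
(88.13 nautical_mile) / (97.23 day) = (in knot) 0.03777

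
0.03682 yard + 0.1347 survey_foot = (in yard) 0.08172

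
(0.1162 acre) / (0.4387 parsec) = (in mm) 3.474e-11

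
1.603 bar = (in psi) 23.25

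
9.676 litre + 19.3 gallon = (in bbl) 0.5204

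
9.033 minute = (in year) 1.719e-05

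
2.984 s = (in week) 4.934e-06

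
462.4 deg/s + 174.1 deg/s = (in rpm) 106.1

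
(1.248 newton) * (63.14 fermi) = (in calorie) 1.883e-14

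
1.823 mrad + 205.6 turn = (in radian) 1292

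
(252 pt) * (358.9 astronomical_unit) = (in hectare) 4.773e+08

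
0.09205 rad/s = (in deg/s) 5.274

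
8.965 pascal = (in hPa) 0.08965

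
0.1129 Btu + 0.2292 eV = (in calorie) 28.47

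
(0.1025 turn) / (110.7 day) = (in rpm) 6.43e-07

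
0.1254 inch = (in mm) 3.185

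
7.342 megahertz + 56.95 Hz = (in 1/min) 4.405e+08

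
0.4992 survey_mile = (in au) 5.37e-09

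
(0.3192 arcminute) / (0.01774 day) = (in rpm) 5.785e-07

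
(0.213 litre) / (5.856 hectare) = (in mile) 2.26e-12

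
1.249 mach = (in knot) 826.7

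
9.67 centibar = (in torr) 72.53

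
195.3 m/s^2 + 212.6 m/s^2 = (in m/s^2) 407.9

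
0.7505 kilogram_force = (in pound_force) 1.655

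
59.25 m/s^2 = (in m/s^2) 59.25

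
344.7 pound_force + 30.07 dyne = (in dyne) 1.533e+08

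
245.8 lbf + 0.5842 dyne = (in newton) 1093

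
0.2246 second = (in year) 7.122e-09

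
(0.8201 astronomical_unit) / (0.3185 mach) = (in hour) 3.142e+05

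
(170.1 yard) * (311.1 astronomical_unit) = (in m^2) 7.239e+15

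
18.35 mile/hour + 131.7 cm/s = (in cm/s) 952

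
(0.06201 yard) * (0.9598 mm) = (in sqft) 0.0005858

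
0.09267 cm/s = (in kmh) 0.003336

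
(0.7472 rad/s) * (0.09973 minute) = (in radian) 4.471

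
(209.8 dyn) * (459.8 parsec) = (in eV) 1.858e+35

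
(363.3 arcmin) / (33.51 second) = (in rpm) 0.03012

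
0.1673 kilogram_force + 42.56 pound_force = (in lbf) 42.93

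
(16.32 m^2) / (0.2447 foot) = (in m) 218.8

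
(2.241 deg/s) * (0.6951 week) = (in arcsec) 3.392e+09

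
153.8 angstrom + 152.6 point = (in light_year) 5.69e-18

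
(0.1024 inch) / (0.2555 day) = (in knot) 2.29e-07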